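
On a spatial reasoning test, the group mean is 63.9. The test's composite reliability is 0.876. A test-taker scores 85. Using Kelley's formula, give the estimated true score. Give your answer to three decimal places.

T̂ = 0.876(85) + 0.124(63.9) = 74.460 + 7.9236 = 82.3836 → 82.384

82.384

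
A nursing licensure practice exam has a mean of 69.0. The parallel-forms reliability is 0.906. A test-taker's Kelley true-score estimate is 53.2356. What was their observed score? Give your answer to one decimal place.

T̂ = ρX + (1 − ρ)μ  ⇒  X = (T̂ − (1 − ρ)μ) / ρ
X = (53.2356 − 0.094 × 69.0) / 0.906 = (53.2356 − 6.4860) / 0.906 = 46.7496 / 0.906 = 51.600

51.6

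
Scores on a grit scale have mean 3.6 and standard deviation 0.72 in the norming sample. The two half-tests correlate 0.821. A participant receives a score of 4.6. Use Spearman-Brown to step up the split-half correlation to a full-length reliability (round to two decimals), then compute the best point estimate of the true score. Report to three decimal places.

4.500

Spearman-Brown: ρ = 2r/(1 + r) = 2(0.821)/(1 + 0.821) = 1.6420/1.821 = 0.9017 → 0.90
Kelley's formula gives T̂ = 0.90·4.6 + 0.10·3.6 = 4.140 + 0.360 = 4.5000.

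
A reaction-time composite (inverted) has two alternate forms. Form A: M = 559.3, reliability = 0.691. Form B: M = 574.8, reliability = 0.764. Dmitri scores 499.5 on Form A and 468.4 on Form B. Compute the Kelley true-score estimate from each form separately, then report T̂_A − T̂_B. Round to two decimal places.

T̂_A = 0.691(499.5) + 0.309(559.3) = 517.9782
T̂_B = 0.764(468.4) + 0.236(574.8) = 493.5104
T̂_A − T̂_B = 24.4678

24.47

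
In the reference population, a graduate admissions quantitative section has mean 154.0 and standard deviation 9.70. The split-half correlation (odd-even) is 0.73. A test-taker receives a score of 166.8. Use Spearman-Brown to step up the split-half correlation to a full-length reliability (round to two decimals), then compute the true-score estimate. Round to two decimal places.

164.75

Spearman-Brown: ρ = 2r/(1 + r) = 2(0.73)/(1 + 0.73) = 1.460/1.73 = 0.8439 → 0.84
T̂ = ρX + (1 − ρ)μ
  = 0.84 × 166.8 + 0.16 × 154.0
  = 140.112 + 24.640
  = 164.752
  ≈ 164.75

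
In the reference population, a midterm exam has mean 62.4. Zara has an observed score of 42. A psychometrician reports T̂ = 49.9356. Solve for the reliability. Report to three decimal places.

T̂ = ρX + (1 − ρ)μ  ⇒  T̂ − μ = ρ(X − μ)
ρ = (T̂ − μ)/(X − μ) = (49.9356 − 62.4) / (42 − 62.4) = -12.4644 / -20.4 = 0.61100

0.611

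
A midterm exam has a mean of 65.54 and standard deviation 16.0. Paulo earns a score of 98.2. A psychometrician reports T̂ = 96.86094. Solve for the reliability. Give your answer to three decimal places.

T̂ = ρX + (1 − ρ)μ  ⇒  T̂ − μ = ρ(X − μ)
ρ = (T̂ − μ)/(X − μ) = (96.86094 − 65.54) / (98.2 − 65.54) = 31.32094 / 32.66 = 0.95900

0.959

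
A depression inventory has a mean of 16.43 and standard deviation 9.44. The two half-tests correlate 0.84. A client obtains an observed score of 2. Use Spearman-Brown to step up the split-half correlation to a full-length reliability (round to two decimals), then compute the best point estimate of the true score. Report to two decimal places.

Spearman-Brown: ρ = 2r/(1 + r) = 2(0.84)/(1 + 0.84) = 1.680/1.84 = 0.9130 → 0.91
T̂ = ρX + (1 − ρ)μ
  = 0.91 × 2 + 0.09 × 16.43
  = 1.82 + 1.4787
  = 3.299
  ≈ 3.30

3.30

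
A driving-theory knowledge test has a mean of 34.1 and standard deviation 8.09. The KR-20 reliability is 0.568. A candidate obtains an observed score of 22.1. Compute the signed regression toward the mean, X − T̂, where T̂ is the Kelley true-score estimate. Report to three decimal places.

T̂ = 0.568(22.1) + 0.432(34.1) = 12.5528 + 14.7312 = 27.28400 → 27.2840
X − T̂ = 22.1 − 27.2840 = -5.1840 → -5.184

-5.184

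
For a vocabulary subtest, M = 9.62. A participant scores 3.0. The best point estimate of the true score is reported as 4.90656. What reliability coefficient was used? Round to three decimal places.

T̂ = ρX + (1 − ρ)μ  ⇒  T̂ − μ = ρ(X − μ)
ρ = (T̂ − μ)/(X − μ) = (4.90656 − 9.62) / (3.0 − 9.62) = -4.71344 / -6.62 = 0.71200

0.712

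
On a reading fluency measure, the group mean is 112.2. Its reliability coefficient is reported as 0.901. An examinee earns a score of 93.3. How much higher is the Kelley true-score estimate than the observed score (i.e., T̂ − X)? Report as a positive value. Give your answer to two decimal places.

Regress the observed score toward the mean by the unreliability: T̂ = 0.901·93.3 + 0.099·112.2 = 84.0633 + 11.1078 = 95.1711.
T̂ − X = 95.171 − 93.3 = 1.871 → 1.87

1.87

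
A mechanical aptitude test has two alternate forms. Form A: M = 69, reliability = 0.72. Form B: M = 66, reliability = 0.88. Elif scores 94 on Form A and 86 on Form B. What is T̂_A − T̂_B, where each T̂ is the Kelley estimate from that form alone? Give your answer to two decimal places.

3.40

T̂_A = 0.72(94) + 0.28(69) = 87.0000
T̂_B = 0.88(86) + 0.12(66) = 83.6000
T̂_A − T̂_B = 3.4000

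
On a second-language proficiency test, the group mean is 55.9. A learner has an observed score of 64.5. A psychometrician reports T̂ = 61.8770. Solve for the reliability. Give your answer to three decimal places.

0.695

T̂ = ρX + (1 − ρ)μ  ⇒  T̂ − μ = ρ(X − μ)
ρ = (T̂ − μ)/(X − μ) = (61.8770 − 55.9) / (64.5 − 55.9) = 5.9770 / 8.6 = 0.69500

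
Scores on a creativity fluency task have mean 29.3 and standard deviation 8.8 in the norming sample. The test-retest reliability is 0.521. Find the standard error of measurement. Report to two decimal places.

SEM = SD · √(1 − ρ) = 8.8 × √0.479 = 8.8 × 0.6921 = 6.090

6.09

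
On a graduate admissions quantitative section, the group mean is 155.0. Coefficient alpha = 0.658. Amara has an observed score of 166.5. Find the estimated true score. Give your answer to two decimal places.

Weight the observed score by reliability and the mean by (1 − reliability): T̂ = 0.658·166.5 + 0.342·155.0 = 109.5570 + 53.0100 = 162.567.

162.57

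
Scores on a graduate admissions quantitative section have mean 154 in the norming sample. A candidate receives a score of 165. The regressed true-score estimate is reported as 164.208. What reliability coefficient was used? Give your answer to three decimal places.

0.928

T̂ = ρX + (1 − ρ)μ  ⇒  T̂ − μ = ρ(X − μ)
ρ = (T̂ − μ)/(X − μ) = (164.208 − 154) / (165 − 154) = 10.208 / 11.0 = 0.92800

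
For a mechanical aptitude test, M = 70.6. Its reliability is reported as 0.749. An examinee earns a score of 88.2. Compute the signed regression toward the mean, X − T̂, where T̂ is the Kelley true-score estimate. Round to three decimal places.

4.418

T̂ = 0.749(88.2) + 0.251(70.6) = 66.0618 + 17.7206 = 83.78240 → 83.7824
X − T̂ = 88.2 − 83.7824 = 4.4176 → 4.418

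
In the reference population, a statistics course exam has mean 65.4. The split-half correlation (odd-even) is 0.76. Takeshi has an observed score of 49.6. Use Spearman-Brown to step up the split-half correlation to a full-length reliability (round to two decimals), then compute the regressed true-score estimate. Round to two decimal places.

Spearman-Brown: ρ = 2r/(1 + r) = 2(0.76)/(1 + 0.76) = 1.520/1.76 = 0.8636 → 0.86
T̂ = ρX + (1 − ρ)μ
  = 0.86 × 49.6 + 0.14 × 65.4
  = 42.656 + 9.156
  = 51.812
  ≈ 51.81

51.81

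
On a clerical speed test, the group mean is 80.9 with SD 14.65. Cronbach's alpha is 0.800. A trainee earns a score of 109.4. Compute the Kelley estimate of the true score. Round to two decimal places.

103.70

T̂ = 0.800(109.4) + 0.200(80.9) = 87.5200 + 16.1800 = 103.700 → 103.70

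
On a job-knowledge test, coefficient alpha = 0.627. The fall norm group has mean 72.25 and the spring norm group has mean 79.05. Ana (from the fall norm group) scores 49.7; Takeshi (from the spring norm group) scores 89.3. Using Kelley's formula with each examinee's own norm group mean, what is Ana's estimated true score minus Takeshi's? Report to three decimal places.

T̂_Ana = 0.627(49.7) + 0.373(72.25) = 58.11115
T̂_Takeshi = 0.627(89.3) + 0.373(79.05) = 85.47675
Difference = 58.11115 − 85.47675 = -27.36560

-27.366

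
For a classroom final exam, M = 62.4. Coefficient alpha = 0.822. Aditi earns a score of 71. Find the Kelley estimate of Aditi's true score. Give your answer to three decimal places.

69.469

T̂ = 0.822(71) + 0.178(62.4) = 58.362 + 11.1072 = 69.4692 → 69.469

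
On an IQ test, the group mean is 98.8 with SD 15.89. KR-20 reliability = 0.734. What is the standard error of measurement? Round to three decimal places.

SEM = SD · √(1 − ρ) = 15.89 × √0.266 = 15.89 × 0.5158 = 8.1953

8.195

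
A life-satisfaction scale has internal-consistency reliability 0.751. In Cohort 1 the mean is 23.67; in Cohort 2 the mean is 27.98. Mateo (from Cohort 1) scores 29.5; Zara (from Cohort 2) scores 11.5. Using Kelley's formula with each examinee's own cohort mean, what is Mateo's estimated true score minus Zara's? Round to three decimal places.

12.445

T̂_Mateo = 0.751(29.5) + 0.249(23.67) = 28.04833
T̂_Zara = 0.751(11.5) + 0.249(27.98) = 15.60352
Difference = 28.04833 − 15.60352 = 12.44481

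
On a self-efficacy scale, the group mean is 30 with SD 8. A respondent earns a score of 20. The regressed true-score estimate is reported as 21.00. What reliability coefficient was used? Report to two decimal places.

T̂ = ρX + (1 − ρ)μ  ⇒  T̂ − μ = ρ(X − μ)
ρ = (T̂ − μ)/(X − μ) = (21.00 − 30) / (20 − 30) = -9.00 / -10.0 = 0.9000

0.90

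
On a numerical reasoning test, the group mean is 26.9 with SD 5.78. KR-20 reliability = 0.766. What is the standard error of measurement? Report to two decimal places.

2.80

SEM = SD · √(1 − ρ) = 5.78 × √0.234 = 5.78 × 0.4837 = 2.796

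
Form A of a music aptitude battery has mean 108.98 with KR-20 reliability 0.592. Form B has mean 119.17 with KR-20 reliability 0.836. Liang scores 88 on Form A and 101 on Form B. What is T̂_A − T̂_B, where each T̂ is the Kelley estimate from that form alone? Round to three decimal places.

T̂_A = 0.592(88) + 0.408(108.98) = 96.55984
T̂_B = 0.836(101) + 0.164(119.17) = 103.97988
T̂_A − T̂_B = -7.42004

-7.420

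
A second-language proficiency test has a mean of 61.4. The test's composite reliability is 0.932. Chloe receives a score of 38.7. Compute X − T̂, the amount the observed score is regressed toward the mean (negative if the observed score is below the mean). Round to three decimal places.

Weight the observed score by reliability and the mean by (1 − reliability): T̂ = 0.932·38.7 + 0.068·61.4 = 36.0684 + 4.1752 = 40.24360.
X − T̂ = 38.7 − 40.2436 = -1.5436 → -1.544

-1.544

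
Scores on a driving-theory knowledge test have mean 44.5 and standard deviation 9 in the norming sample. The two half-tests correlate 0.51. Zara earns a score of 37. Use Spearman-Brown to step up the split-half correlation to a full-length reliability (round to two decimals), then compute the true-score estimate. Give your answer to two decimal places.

39.40

Spearman-Brown: ρ = 2r/(1 + r) = 2(0.51)/(1 + 0.51) = 1.020/1.51 = 0.6755 → 0.68
T̂ = 0.68(37) + 0.32(44.5) = 25.16 + 14.240 = 39.400 → 39.40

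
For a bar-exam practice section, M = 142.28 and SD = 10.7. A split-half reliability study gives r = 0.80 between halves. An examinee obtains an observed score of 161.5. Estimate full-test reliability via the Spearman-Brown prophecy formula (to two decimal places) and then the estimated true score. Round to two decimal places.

Spearman-Brown: ρ = 2r/(1 + r) = 2(0.80)/(1 + 0.80) = 1.600/1.80 = 0.8889 → 0.89
T̂ = 0.89(161.5) + 0.11(142.28) = 143.735 + 15.6508 = 159.386 → 159.39

159.39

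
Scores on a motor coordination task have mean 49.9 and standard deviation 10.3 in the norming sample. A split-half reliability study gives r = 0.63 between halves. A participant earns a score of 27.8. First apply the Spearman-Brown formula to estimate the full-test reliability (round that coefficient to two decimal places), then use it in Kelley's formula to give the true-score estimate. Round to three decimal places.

Spearman-Brown: ρ = 2r/(1 + r) = 2(0.63)/(1 + 0.63) = 1.260/1.63 = 0.7730 → 0.77
T̂ = 0.77(27.8) + 0.23(49.9) = 21.406 + 11.477 = 32.8830 → 32.883

32.883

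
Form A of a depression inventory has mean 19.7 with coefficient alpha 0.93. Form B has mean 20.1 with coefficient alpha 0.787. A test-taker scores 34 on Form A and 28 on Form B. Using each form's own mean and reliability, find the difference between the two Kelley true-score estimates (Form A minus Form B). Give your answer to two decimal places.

T̂_A = 0.93(34) + 0.07(19.7) = 32.9990
T̂_B = 0.787(28) + 0.213(20.1) = 26.3173
T̂_A − T̂_B = 6.6817

6.68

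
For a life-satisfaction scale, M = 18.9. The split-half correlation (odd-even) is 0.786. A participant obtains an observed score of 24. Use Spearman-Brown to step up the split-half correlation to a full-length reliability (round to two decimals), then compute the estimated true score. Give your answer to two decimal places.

23.39

Spearman-Brown: ρ = 2r/(1 + r) = 2(0.786)/(1 + 0.786) = 1.5720/1.786 = 0.8802 → 0.88
T̂ = ρX + (1 − ρ)μ
  = 0.88 × 24 + 0.12 × 18.9
  = 21.12 + 2.268
  = 23.388
  ≈ 23.39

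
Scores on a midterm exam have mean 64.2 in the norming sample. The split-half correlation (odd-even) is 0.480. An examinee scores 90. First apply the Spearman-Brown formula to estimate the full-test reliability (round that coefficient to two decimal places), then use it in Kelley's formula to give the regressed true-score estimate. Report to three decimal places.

80.970

Spearman-Brown: ρ = 2r/(1 + r) = 2(0.480)/(1 + 0.480) = 0.9600/1.480 = 0.6486 → 0.65
T̂ = ρX + (1 − ρ)μ
  = 0.65 × 90 + 0.35 × 64.2
  = 58.50 + 22.470
  = 80.9700
  ≈ 80.970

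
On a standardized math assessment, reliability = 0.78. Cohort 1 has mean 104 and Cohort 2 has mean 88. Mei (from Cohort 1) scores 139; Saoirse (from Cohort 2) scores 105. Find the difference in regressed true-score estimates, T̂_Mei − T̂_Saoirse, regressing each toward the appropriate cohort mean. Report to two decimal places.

T̂_Mei = 0.78(139) + 0.22(104) = 131.3000
T̂_Saoirse = 0.78(105) + 0.22(88) = 101.2600
Difference = 131.3000 − 101.2600 = 30.0400

30.04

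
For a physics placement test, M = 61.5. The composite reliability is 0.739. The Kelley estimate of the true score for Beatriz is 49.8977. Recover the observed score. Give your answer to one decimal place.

T̂ = ρX + (1 − ρ)μ  ⇒  X = (T̂ − (1 − ρ)μ) / ρ
X = (49.8977 − 0.261 × 61.5) / 0.739 = (49.8977 − 16.0515) / 0.739 = 33.8462 / 0.739 = 45.800

45.8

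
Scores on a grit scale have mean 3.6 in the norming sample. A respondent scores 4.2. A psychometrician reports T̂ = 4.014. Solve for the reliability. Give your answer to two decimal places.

T̂ = ρX + (1 − ρ)μ  ⇒  T̂ − μ = ρ(X − μ)
ρ = (T̂ − μ)/(X − μ) = (4.014 − 3.6) / (4.2 − 3.6) = 0.414 / 0.6 = 0.6900

0.69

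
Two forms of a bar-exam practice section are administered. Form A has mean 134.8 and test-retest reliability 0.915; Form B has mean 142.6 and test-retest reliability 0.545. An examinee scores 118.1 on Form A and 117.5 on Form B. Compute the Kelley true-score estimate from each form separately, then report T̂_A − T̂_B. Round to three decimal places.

T̂_A = 0.915(118.1) + 0.085(134.8) = 119.51950
T̂_B = 0.545(117.5) + 0.455(142.6) = 128.92050
T̂_A − T̂_B = -9.40100

-9.401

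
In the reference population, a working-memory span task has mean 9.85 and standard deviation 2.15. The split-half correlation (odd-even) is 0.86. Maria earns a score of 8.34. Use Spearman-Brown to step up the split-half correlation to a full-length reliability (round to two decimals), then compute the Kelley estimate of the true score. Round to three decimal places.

Spearman-Brown: ρ = 2r/(1 + r) = 2(0.86)/(1 + 0.86) = 1.720/1.86 = 0.9247 → 0.92
T̂ = 0.92(8.34) + 0.08(9.85) = 7.6728 + 0.7880 = 8.4608 → 8.461

8.461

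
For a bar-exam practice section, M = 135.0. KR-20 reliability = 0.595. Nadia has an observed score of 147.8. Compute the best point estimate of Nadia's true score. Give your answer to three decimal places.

T̂ = ρX + (1 − ρ)μ
  = 0.595 × 147.8 + 0.405 × 135.0
  = 87.9410 + 54.6750
  = 142.6160
  ≈ 142.616

142.616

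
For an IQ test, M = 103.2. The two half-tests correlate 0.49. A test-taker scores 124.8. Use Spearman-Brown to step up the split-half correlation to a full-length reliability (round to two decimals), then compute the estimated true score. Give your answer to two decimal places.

117.46

Spearman-Brown: ρ = 2r/(1 + r) = 2(0.49)/(1 + 0.49) = 0.980/1.49 = 0.6577 → 0.66
Kelley's formula gives T̂ = 0.66·124.8 + 0.34·103.2 = 82.368 + 35.088 = 117.456.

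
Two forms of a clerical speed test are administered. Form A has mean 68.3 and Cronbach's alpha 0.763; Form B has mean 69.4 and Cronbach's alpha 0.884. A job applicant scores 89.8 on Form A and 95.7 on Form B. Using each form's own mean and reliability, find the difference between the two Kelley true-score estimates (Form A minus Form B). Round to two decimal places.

T̂_A = 0.763(89.8) + 0.237(68.3) = 84.7045
T̂_B = 0.884(95.7) + 0.116(69.4) = 92.6492
T̂_A − T̂_B = -7.9447

-7.94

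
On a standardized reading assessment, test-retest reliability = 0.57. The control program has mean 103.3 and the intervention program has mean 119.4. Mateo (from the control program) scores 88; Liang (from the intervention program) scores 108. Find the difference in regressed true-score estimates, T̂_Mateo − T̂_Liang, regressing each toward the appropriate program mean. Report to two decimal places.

T̂_Mateo = 0.57(88) + 0.43(103.3) = 94.5790
T̂_Liang = 0.57(108) + 0.43(119.4) = 112.9020
Difference = 94.5790 − 112.9020 = -18.3230

-18.32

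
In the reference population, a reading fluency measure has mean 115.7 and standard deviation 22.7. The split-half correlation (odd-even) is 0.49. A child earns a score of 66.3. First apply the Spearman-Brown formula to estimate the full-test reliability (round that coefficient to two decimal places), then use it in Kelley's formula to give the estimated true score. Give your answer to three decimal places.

83.096

Spearman-Brown: ρ = 2r/(1 + r) = 2(0.49)/(1 + 0.49) = 0.980/1.49 = 0.6577 → 0.66
Kelley's formula gives T̂ = 0.66·66.3 + 0.34·115.7 = 43.758 + 39.338 = 83.0960.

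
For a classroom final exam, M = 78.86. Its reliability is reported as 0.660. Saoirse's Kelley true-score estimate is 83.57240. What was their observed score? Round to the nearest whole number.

T̂ = ρX + (1 − ρ)μ  ⇒  X = (T̂ − (1 − ρ)μ) / ρ
X = (83.57240 − 0.340 × 78.86) / 0.660 = (83.57240 − 26.81240) / 0.660 = 56.76000 / 0.660 = 86.00

86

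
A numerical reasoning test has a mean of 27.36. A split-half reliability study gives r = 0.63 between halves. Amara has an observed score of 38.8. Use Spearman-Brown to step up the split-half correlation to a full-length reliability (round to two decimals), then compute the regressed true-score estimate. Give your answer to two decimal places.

36.17

Spearman-Brown: ρ = 2r/(1 + r) = 2(0.63)/(1 + 0.63) = 1.260/1.63 = 0.7730 → 0.77
Weight the observed score by reliability and the mean by (1 − reliability): T̂ = 0.77·38.8 + 0.23·27.36 = 29.876 + 6.2928 = 36.169.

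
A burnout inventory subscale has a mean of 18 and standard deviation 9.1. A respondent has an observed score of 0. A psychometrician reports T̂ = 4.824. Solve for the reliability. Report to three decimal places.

0.732

T̂ = ρX + (1 − ρ)μ  ⇒  T̂ − μ = ρ(X − μ)
ρ = (T̂ − μ)/(X − μ) = (4.824 − 18) / (0 − 18) = -13.176 / -18.0 = 0.73200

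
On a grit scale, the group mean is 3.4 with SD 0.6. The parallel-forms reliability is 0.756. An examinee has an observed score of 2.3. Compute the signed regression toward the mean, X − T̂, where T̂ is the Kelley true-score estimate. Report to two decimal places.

T̂ = 0.756(2.3) + 0.244(3.4) = 1.7388 + 0.8296 = 2.5684 → 2.568
X − T̂ = 2.3 − 2.568 = -0.268 → -0.27

-0.27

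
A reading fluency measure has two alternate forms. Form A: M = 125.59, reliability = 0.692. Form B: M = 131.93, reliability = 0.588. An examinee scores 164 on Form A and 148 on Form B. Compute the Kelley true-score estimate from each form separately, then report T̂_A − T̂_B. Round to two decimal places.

10.79

T̂_A = 0.692(164) + 0.308(125.59) = 152.1697
T̂_B = 0.588(148) + 0.412(131.93) = 141.3792
T̂_A − T̂_B = 10.7906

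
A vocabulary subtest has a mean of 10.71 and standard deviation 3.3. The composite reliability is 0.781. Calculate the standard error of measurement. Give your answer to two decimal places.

SEM = SD · √(1 − ρ) = 3.3 × √0.219 = 3.3 × 0.4680 = 1.544

1.54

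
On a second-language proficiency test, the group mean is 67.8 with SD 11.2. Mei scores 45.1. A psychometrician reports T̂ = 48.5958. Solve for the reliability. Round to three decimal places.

T̂ = ρX + (1 − ρ)μ  ⇒  T̂ − μ = ρ(X − μ)
ρ = (T̂ − μ)/(X − μ) = (48.5958 − 67.8) / (45.1 − 67.8) = -19.2042 / -22.7 = 0.84600

0.846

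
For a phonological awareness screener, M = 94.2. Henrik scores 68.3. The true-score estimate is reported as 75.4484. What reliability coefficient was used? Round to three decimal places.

0.724

T̂ = ρX + (1 − ρ)μ  ⇒  T̂ − μ = ρ(X − μ)
ρ = (T̂ − μ)/(X − μ) = (75.4484 − 94.2) / (68.3 − 94.2) = -18.7516 / -25.9 = 0.72400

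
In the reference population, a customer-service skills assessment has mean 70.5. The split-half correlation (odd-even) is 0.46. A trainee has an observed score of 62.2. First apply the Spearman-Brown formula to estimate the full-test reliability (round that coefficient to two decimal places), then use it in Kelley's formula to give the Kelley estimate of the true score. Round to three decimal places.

65.271

Spearman-Brown: ρ = 2r/(1 + r) = 2(0.46)/(1 + 0.46) = 0.920/1.46 = 0.6301 → 0.63
T̂ = ρX + (1 − ρ)μ
  = 0.63 × 62.2 + 0.37 × 70.5
  = 39.186 + 26.085
  = 65.2710
  ≈ 65.271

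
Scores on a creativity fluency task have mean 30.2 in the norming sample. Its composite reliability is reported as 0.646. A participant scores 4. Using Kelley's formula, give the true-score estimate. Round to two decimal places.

13.27

T̂ = 0.646(4) + 0.354(30.2) = 2.584 + 10.6908 = 13.275 → 13.27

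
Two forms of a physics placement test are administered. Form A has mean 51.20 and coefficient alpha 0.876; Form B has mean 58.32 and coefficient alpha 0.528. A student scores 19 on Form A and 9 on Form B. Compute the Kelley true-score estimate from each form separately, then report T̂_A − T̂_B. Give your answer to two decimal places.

-9.29

T̂_A = 0.876(19) + 0.124(51.20) = 22.9928
T̂_B = 0.528(9) + 0.472(58.32) = 32.2790
T̂_A − T̂_B = -9.2862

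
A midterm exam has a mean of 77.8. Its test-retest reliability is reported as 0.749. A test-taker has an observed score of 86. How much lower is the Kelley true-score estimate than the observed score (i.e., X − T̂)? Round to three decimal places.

2.058

T̂ = 0.749(86) + 0.251(77.8) = 64.414 + 19.5278 = 83.94180 → 83.9418
X − T̂ = 86 − 83.9418 = 2.0582 → 2.058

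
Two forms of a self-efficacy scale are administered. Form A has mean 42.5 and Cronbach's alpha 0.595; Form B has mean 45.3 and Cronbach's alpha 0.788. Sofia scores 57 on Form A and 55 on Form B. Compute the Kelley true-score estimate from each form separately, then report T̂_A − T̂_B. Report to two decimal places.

T̂_A = 0.595(57) + 0.405(42.5) = 51.1275
T̂_B = 0.788(55) + 0.212(45.3) = 52.9436
T̂_A − T̂_B = -1.8161

-1.82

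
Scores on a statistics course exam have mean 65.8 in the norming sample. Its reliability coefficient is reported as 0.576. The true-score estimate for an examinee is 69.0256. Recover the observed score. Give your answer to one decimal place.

71.4

T̂ = ρX + (1 − ρ)μ  ⇒  X = (T̂ − (1 − ρ)μ) / ρ
X = (69.0256 − 0.424 × 65.8) / 0.576 = (69.0256 − 27.8992) / 0.576 = 41.1264 / 0.576 = 71.400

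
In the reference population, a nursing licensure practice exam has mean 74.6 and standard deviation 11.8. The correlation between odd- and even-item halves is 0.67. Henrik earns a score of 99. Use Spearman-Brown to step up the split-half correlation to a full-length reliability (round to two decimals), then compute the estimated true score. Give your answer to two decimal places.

Spearman-Brown: ρ = 2r/(1 + r) = 2(0.67)/(1 + 0.67) = 1.340/1.67 = 0.8024 → 0.80
T̂ = ρX + (1 − ρ)μ
  = 0.80 × 99 + 0.20 × 74.6
  = 79.20 + 14.920
  = 94.120
  ≈ 94.12

94.12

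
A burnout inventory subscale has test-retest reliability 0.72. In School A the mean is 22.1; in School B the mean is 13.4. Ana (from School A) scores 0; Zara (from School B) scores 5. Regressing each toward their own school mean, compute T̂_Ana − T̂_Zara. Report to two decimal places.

-1.16

T̂_Ana = 0.72(0) + 0.28(22.1) = 6.1880
T̂_Zara = 0.72(5) + 0.28(13.4) = 7.3520
Difference = 6.1880 − 7.3520 = -1.1640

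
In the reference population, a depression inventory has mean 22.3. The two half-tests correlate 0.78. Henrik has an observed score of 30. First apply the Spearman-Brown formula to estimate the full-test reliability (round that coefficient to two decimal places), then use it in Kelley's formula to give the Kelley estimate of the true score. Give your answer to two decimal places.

Spearman-Brown: ρ = 2r/(1 + r) = 2(0.78)/(1 + 0.78) = 1.560/1.78 = 0.8764 → 0.88
T̂ = ρX + (1 − ρ)μ
  = 0.88 × 30 + 0.12 × 22.3
  = 26.40 + 2.676
  = 29.076
  ≈ 29.08

29.08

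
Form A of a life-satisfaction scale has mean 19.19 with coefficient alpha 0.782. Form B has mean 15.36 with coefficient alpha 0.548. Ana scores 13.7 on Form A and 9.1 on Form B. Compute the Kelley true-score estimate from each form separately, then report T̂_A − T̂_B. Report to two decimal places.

2.97

T̂_A = 0.782(13.7) + 0.218(19.19) = 14.8968
T̂_B = 0.548(9.1) + 0.452(15.36) = 11.9295
T̂_A − T̂_B = 2.9673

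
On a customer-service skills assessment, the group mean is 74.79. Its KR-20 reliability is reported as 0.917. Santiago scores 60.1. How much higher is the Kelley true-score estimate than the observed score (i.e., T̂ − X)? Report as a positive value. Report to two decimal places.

1.22

T̂ = ρX + (1 − ρ)μ
  = 0.917 × 60.1 + 0.083 × 74.79
  = 55.1117 + 6.20757
  = 61.3193
  ≈ 61.319
T̂ − X = 61.319 − 60.1 = 1.219 → 1.22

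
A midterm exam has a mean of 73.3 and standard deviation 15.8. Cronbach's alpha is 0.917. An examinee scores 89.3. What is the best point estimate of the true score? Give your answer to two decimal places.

Regress the observed score toward the mean by the unreliability: T̂ = 0.917·89.3 + 0.083·73.3 = 81.8881 + 6.0839 = 87.972.

87.97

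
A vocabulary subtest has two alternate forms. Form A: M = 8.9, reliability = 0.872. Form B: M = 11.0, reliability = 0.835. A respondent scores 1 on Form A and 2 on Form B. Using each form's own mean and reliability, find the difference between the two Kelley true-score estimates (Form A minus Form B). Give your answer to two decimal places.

T̂_A = 0.872(1) + 0.128(8.9) = 2.0112
T̂_B = 0.835(2) + 0.165(11.0) = 3.4850
T̂_A − T̂_B = -1.4738

-1.47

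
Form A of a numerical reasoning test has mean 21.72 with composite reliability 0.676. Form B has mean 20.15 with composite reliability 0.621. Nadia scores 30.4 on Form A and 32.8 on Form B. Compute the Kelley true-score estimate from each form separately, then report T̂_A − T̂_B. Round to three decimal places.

T̂_A = 0.676(30.4) + 0.324(21.72) = 27.58768
T̂_B = 0.621(32.8) + 0.379(20.15) = 28.00565
T̂_A − T̂_B = -0.41797

-0.418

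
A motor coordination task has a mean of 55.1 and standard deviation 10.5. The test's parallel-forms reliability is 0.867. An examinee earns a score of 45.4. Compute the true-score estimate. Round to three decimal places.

46.690

Weight the observed score by reliability and the mean by (1 − reliability): T̂ = 0.867·45.4 + 0.133·55.1 = 39.3618 + 7.3283 = 46.6901.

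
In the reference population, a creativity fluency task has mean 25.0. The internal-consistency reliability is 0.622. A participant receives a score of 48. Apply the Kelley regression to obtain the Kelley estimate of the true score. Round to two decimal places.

39.31

Regress the observed score toward the mean by the unreliability: T̂ = 0.622·48 + 0.378·25.0 = 29.856 + 9.4500 = 39.306.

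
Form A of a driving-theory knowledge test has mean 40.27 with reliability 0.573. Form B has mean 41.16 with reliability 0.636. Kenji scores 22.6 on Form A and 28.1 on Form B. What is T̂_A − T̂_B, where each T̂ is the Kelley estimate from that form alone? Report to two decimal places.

T̂_A = 0.573(22.6) + 0.427(40.27) = 30.1451
T̂_B = 0.636(28.1) + 0.364(41.16) = 32.8538
T̂_A − T̂_B = -2.7087

-2.71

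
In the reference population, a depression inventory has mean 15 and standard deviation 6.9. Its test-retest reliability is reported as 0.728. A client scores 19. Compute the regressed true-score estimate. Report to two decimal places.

17.91

T̂ = 0.728(19) + 0.272(15) = 13.832 + 4.080 = 17.912 → 17.91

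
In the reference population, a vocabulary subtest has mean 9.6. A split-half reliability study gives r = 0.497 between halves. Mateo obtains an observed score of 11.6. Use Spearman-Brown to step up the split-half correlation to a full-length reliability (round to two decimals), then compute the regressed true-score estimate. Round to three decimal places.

10.920

Spearman-Brown: ρ = 2r/(1 + r) = 2(0.497)/(1 + 0.497) = 0.9940/1.497 = 0.6640 → 0.66
T̂ = 0.66(11.6) + 0.34(9.6) = 7.656 + 3.264 = 10.9200 → 10.920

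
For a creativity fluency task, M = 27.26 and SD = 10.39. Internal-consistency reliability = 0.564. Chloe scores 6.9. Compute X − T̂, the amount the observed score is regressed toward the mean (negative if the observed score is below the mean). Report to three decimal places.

T̂ = ρX + (1 − ρ)μ
  = 0.564 × 6.9 + 0.436 × 27.26
  = 3.8916 + 11.88536
  = 15.77696
  ≈ 15.7770
X − T̂ = 6.9 − 15.7770 = -8.8770 → -8.877

-8.877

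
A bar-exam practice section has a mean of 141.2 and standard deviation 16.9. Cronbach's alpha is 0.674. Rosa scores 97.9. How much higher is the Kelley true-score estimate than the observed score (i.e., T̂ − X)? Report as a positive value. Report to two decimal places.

14.12

T̂ = ρX + (1 − ρ)μ
  = 0.674 × 97.9 + 0.326 × 141.2
  = 65.9846 + 46.0312
  = 112.0158
  ≈ 112.016
T̂ − X = 112.016 − 97.9 = 14.116 → 14.12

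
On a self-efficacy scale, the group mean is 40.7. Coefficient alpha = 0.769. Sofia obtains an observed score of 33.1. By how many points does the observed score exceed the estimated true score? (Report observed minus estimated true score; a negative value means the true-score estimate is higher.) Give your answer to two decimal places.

-1.76

Weight the observed score by reliability and the mean by (1 − reliability): T̂ = 0.769·33.1 + 0.231·40.7 = 25.4539 + 9.4017 = 34.8556.
X − T̂ = 33.1 − 34.856 = -1.756 → -1.76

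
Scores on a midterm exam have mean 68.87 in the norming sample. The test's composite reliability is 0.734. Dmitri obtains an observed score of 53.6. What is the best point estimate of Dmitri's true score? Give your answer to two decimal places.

Kelley's formula gives T̂ = 0.734·53.6 + 0.266·68.87 = 39.3424 + 18.31942 = 57.662.

57.66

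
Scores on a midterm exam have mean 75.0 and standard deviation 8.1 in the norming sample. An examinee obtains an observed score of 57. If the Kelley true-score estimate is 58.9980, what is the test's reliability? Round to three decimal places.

0.889

T̂ = ρX + (1 − ρ)μ  ⇒  T̂ − μ = ρ(X − μ)
ρ = (T̂ − μ)/(X − μ) = (58.9980 − 75.0) / (57 − 75.0) = -16.0020 / -18.0 = 0.88900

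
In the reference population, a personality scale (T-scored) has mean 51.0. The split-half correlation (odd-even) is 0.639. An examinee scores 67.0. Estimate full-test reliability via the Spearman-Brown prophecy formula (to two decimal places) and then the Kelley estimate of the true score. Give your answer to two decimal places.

Spearman-Brown: ρ = 2r/(1 + r) = 2(0.639)/(1 + 0.639) = 1.2780/1.639 = 0.7797 → 0.78
T̂ = ρX + (1 − ρ)μ
  = 0.78 × 67.0 + 0.22 × 51.0
  = 52.260 + 11.220
  = 63.480
  ≈ 63.48

63.48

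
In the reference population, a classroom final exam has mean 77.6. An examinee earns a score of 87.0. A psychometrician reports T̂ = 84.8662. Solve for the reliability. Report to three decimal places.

0.773

T̂ = ρX + (1 − ρ)μ  ⇒  T̂ − μ = ρ(X − μ)
ρ = (T̂ − μ)/(X − μ) = (84.8662 − 77.6) / (87.0 − 77.6) = 7.2662 / 9.4 = 0.77300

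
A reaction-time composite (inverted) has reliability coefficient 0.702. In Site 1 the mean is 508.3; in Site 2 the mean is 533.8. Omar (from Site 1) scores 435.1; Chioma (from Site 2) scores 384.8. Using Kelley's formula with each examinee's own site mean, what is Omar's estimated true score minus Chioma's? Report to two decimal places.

27.71

T̂_Omar = 0.702(435.1) + 0.298(508.3) = 456.9136
T̂_Chioma = 0.702(384.8) + 0.298(533.8) = 429.2020
Difference = 456.9136 − 429.2020 = 27.7116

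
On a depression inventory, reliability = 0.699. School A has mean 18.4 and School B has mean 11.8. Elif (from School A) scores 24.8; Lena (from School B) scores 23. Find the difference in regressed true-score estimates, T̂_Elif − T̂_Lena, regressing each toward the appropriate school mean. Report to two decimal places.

T̂_Elif = 0.699(24.8) + 0.301(18.4) = 22.8736
T̂_Lena = 0.699(23) + 0.301(11.8) = 19.6288
Difference = 22.8736 − 19.6288 = 3.2448

3.24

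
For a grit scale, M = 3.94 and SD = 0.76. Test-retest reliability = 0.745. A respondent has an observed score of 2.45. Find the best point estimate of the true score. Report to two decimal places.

T̂ = ρX + (1 − ρ)μ
  = 0.745 × 2.45 + 0.255 × 3.94
  = 1.82525 + 1.00470
  = 2.830
  ≈ 2.83

2.83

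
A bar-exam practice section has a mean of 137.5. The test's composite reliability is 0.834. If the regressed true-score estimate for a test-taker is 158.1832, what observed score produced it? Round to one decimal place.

162.3

T̂ = ρX + (1 − ρ)μ  ⇒  X = (T̂ − (1 − ρ)μ) / ρ
X = (158.1832 − 0.166 × 137.5) / 0.834 = (158.1832 − 22.8250) / 0.834 = 135.3582 / 0.834 = 162.300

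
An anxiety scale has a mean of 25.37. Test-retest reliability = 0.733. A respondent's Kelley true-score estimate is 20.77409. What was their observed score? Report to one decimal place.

19.1

T̂ = ρX + (1 − ρ)μ  ⇒  X = (T̂ − (1 − ρ)μ) / ρ
X = (20.77409 − 0.267 × 25.37) / 0.733 = (20.77409 − 6.77379) / 0.733 = 14.00030 / 0.733 = 19.100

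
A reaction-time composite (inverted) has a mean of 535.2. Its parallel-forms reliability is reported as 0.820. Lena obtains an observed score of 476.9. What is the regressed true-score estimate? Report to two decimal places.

487.39

T̂ = 0.820(476.9) + 0.180(535.2) = 391.0580 + 96.3360 = 487.394 → 487.39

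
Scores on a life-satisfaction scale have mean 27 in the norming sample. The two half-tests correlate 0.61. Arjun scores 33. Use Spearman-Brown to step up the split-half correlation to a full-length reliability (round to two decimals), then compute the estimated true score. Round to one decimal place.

Spearman-Brown: ρ = 2r/(1 + r) = 2(0.61)/(1 + 0.61) = 1.220/1.61 = 0.7578 → 0.76
T̂ = 0.76(33) + 0.24(27) = 25.08 + 6.48 = 31.56 → 31.6

31.6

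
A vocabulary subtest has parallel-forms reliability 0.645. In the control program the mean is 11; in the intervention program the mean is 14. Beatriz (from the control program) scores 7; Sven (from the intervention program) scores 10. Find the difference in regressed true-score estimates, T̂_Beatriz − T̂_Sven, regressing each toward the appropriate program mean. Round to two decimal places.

-3.00

T̂_Beatriz = 0.645(7) + 0.355(11) = 8.4200
T̂_Sven = 0.645(10) + 0.355(14) = 11.4200
Difference = 8.4200 − 11.4200 = -3.0000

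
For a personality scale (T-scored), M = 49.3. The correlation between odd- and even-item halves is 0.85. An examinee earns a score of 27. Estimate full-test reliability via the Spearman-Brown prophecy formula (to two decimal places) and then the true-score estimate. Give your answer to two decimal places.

28.78

Spearman-Brown: ρ = 2r/(1 + r) = 2(0.85)/(1 + 0.85) = 1.700/1.85 = 0.9189 → 0.92
Weight the observed score by reliability and the mean by (1 − reliability): T̂ = 0.92·27 + 0.08·49.3 = 24.84 + 3.944 = 28.784.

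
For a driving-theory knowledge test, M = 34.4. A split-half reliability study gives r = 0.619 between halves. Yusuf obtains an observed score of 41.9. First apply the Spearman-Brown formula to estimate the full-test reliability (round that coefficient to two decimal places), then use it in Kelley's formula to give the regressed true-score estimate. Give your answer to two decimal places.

Spearman-Brown: ρ = 2r/(1 + r) = 2(0.619)/(1 + 0.619) = 1.2380/1.619 = 0.7647 → 0.76
Weight the observed score by reliability and the mean by (1 − reliability): T̂ = 0.76·41.9 + 0.24·34.4 = 31.844 + 8.256 = 40.100.

40.10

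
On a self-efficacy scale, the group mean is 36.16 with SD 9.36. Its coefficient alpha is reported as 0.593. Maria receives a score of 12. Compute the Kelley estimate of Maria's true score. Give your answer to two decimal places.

21.83

T̂ = 0.593(12) + 0.407(36.16) = 7.116 + 14.71712 = 21.833 → 21.83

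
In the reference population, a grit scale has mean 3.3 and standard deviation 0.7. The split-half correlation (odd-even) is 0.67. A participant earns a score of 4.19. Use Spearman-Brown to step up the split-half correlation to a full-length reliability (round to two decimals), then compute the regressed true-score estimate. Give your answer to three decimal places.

4.012

Spearman-Brown: ρ = 2r/(1 + r) = 2(0.67)/(1 + 0.67) = 1.340/1.67 = 0.8024 → 0.80
T̂ = 0.80(4.19) + 0.20(3.3) = 3.3520 + 0.660 = 4.0120 → 4.012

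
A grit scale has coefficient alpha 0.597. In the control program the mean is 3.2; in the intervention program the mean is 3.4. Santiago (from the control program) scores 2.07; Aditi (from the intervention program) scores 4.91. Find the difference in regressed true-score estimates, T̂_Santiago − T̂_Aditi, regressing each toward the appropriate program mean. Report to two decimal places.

T̂_Santiago = 0.597(2.07) + 0.403(3.2) = 2.5254
T̂_Aditi = 0.597(4.91) + 0.403(3.4) = 4.3015
Difference = 2.5254 − 4.3015 = -1.7761

-1.78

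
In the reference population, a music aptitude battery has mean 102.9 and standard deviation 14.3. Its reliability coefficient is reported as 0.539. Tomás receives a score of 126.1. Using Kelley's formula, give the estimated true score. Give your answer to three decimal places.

T̂ = 0.539(126.1) + 0.461(102.9) = 67.9679 + 47.4369 = 115.4048 → 115.405

115.405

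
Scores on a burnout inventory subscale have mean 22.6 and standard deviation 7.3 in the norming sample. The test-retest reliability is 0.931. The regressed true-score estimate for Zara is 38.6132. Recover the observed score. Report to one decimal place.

39.8

T̂ = ρX + (1 − ρ)μ  ⇒  X = (T̂ − (1 − ρ)μ) / ρ
X = (38.6132 − 0.069 × 22.6) / 0.931 = (38.6132 − 1.5594) / 0.931 = 37.0538 / 0.931 = 39.800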